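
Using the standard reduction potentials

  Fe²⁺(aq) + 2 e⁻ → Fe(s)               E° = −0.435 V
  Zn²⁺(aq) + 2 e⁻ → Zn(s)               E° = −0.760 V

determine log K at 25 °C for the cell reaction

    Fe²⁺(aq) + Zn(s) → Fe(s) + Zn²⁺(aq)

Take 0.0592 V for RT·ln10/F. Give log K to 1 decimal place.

log K = 11.0

The Fe²⁺/Fe couple is reduced (cathode); E°cell = −0.435 − (−0.760) = +0.325 V with n = 2.
At equilibrium E = 0, so log K = nE°cell / 0.0592 = (2)(+0.325) / 0.0592 = 11.0.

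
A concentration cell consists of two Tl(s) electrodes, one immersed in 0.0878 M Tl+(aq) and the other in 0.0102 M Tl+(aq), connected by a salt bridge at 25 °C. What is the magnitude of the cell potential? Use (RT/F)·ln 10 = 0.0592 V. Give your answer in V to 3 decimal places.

0.055 V

For a concentration cell E°cell = 0, since both electrodes use the same couple.
The compartment with the higher Tl+(aq) concentration (0.0878 M) acts as the cathode; ions are reduced there and produced at the dilute (0.0102 M) anode.
With n = 1, Ecell = −(0.0592/1)·log([dilute]/[conc]) = −(0.0592/1)·log(0.0102/0.0878) = +0.055 V.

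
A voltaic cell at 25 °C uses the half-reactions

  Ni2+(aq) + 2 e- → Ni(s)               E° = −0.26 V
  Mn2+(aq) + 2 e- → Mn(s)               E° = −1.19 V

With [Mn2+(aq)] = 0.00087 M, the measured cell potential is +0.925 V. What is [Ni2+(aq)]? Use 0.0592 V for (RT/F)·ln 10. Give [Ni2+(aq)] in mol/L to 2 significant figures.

0.00059 M

Ni²⁺/Ni is the cathode (higher E°); E°cell = −0.26 − (−1.19) = +0.93 V with n = 2.
Since E = E° − (0.0592/n)·log Q, log Q = n(E° − E)/0.0592 = 0.169.
Balancing electrons gives Ni2+(aq) + Mn(s) → Ni(s) + Mn2+(aq); thus Q = [Mn2+(aq)] / [Ni2+(aq)].
Isolating [Ni2+(aq)] in Q = 10^{0.169} yields log [Ni2+(aq)] = −3.229, i.e. 0.00059 M.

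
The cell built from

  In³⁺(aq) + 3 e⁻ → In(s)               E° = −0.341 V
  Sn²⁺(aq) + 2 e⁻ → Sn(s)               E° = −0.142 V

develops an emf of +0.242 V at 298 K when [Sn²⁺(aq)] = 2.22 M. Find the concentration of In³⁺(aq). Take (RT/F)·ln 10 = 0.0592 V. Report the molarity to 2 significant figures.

Sn²⁺/Sn is the cathode (higher E°); E°cell = −0.142 − (−0.341) = +0.199 V with n = 6.
Since E = E° − (0.0592/n)·log Q, log Q = n(E° − E)/0.0592 = −4.358.
Balancing electrons gives 3 Sn²⁺(aq) + 2 In(s) → 3 Sn(s) + 2 In³⁺(aq); thus Q = [In³⁺(aq)]^2 / [Sn²⁺(aq)]^3.
Solving for the unknown gives log [In³⁺(aq)] = −1.659, so [In³⁺(aq)] ≈ 0.022 M.

0.022 M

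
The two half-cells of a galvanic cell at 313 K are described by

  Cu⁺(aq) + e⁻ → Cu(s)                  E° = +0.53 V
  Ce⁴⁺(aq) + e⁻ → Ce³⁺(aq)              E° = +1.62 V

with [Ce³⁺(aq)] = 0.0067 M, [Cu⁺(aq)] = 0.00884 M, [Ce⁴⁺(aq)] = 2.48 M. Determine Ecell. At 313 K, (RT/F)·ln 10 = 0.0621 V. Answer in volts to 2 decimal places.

The Ce⁴⁺/Ce³⁺ couple has the more positive E°, so it is the cathode; Cu⁺/Cu is the anode.
E°cell = +1.62 − (+0.53) = +1.09 V, with n = 1 electron transferred.
Balancing gives Ce⁴⁺(aq) + Cu(s) → Ce³⁺(aq) + Cu⁺(aq); hence Q = ([Ce³⁺(aq)]·[Cu⁺(aq)]) / [Ce⁴⁺(aq)] = 2.39×10^−5 (log Q = −4.622).
By the Nernst equation, E = +1.09 − (0.0621/1)·(−4.622) = +1.38 V.

+1.38 V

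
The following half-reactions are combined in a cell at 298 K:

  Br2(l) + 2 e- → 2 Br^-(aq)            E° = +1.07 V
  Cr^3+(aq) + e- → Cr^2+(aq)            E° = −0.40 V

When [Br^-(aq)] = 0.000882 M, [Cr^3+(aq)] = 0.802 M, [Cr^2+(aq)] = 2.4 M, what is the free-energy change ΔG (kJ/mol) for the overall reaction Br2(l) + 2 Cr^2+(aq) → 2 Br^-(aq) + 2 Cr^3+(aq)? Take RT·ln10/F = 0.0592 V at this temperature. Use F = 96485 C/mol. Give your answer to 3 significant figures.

E°cell = +1.07 − (−0.40) = +1.47 V; the balanced reaction transfers n = 2 electrons.
The reaction quotient is ([Br^-(aq)]^2·[Cr^3+(aq)]^2) / [Cr^2+(aq)]^2 = 8.69×10^−8; by Nernst, E = +1.47 − (0.0592/2)(−7.061) = +1.6790 V.
Then ΔG = −nFE = −2 × 96485 × +1.6790 J/mol = −324 kJ/mol.

−324 kJ/mol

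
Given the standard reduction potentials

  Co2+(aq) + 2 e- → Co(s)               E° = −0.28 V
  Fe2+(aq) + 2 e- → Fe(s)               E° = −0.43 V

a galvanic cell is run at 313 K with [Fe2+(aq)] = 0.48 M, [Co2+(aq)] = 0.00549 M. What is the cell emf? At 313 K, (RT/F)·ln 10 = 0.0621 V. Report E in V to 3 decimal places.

Since E°(Co²⁺/Co) > E°(Fe²⁺/Fe), Co²⁺/Co serves as the cathode.
E°cell = −0.28 − (−0.43) = +0.15 V, with n = 2 electrons transferred.
The balanced reaction is Co2+(aq) + Fe(s) → Co(s) + Fe2+(aq), so Q = [Fe2+(aq)] / [Co2+(aq)] = 87.4 and log Q = 1.942.
Applying E = E° − (RT ln10/nF)·log Q gives +0.15 − (0.0621/2)(1.942) = +0.090 V.

+0.090 V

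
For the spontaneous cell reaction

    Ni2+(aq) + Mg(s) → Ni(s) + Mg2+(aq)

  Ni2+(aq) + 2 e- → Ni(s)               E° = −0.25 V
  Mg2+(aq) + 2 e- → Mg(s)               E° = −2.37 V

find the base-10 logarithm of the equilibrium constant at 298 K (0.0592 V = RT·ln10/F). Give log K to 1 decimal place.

The Ni²⁺/Ni couple is reduced (cathode); E°cell = −0.25 − (−2.37) = +2.12 V with n = 2.
At equilibrium E = 0, so log K = nE°cell / 0.0592 = (2)(+2.12) / 0.0592 = 71.6.

log K = 71.6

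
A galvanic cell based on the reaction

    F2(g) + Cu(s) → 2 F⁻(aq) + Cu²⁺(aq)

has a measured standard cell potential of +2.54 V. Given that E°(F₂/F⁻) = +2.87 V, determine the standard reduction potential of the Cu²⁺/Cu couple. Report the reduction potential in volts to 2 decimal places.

In the reaction as written the F₂/F⁻ couple is reduced (cathode) and Cu²⁺/Cu is oxidized (anode), so E°cell = E°(F₂/F⁻) − E°(Cu²⁺/Cu).
E°(Cu²⁺/Cu) = E°(cathode) − E°cell = +2.87 − (+2.54) = +0.33 V.

+0.33 V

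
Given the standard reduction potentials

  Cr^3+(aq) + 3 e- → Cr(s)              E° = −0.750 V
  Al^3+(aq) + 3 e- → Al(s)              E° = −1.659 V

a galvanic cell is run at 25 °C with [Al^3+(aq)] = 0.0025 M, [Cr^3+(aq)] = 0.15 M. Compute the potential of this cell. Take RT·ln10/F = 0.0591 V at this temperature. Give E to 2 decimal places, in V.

+0.94 V

The Cr³⁺/Cr couple has the more positive E°, so it is the cathode; Al³⁺/Al is the anode.
E°cell = −0.750 − (−1.659) = +0.909 V, with n = 3 electrons transferred.
Balancing gives Cr^3+(aq) + Al(s) → Cr(s) + Al^3+(aq); hence Q = [Al^3+(aq)] / [Cr^3+(aq)] = 0.0167 (log Q = −1.778).
Applying E = E° − (RT ln10/nF)·log Q gives +0.909 − (0.0591/3)(−1.778) = +0.94 V.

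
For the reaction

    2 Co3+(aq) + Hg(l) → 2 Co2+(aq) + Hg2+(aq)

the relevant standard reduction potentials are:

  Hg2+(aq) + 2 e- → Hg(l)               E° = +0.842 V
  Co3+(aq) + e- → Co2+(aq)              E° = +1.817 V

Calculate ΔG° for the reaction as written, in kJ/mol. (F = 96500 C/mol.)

In the reaction as written Co3+(aq) is reduced, so the Co³⁺/Co²⁺ couple is the cathode and Hg²⁺/Hg is the anode.
E°cell = +1.817 − (+0.842) = +0.975 V; balancing electrons gives n = 2.
ΔG° = −nFE°cell = −(2)(96500)(+0.975) J/mol = −188 kJ/mol.

−188 kJ/mol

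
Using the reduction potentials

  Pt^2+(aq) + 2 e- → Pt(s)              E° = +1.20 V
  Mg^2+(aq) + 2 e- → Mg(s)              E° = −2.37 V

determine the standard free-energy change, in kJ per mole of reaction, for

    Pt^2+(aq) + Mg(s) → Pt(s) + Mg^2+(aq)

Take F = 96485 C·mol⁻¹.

In the reaction as written Pt^2+(aq) is reduced, so the Pt²⁺/Pt couple is the cathode and Mg²⁺/Mg is the anode.
E°cell = +1.20 − (−2.37) = +3.57 V; balancing electrons gives n = 2.
ΔG° = −nFE°cell = −(2)(96485)(+3.57) J/mol = −689 kJ/mol.

−689 kJ/mol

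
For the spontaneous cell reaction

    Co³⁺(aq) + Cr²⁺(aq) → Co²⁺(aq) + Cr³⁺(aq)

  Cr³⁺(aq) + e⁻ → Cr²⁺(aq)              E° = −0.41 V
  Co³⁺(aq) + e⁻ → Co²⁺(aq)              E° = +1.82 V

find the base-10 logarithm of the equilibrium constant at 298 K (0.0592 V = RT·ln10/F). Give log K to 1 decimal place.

log K = 37.7

The Co³⁺/Co²⁺ couple is reduced (cathode); E°cell = +1.82 − (−0.41) = +2.23 V with n = 1.
At equilibrium E = 0, so log K = nE°cell / 0.0592 = (1)(+2.23) / 0.0592 = 37.7.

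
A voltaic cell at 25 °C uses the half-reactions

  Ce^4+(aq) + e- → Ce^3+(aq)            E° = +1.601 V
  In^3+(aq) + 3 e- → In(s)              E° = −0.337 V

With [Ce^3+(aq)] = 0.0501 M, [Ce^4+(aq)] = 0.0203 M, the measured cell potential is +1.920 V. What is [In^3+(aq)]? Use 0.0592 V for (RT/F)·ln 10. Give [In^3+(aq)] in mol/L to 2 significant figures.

0.54 M

With Ce⁴⁺/Ce³⁺ at the cathode and In³⁺/In at the anode, E°cell = +1.601 − (−0.337) = +1.938 V (n = 3).
Rearranging E = E° − (0.0592/n)·log Q gives log Q = 3(+1.938 − (+1.920))/0.0592 = 0.912.
The balanced reaction is 3 Ce^4+(aq) + In(s) → 3 Ce^3+(aq) + In^3+(aq), so Q = ([Ce^3+(aq)]^3·[In^3+(aq)]) / [Ce^4+(aq)]^3.
Solving for the unknown gives log [In^3+(aq)] = −0.265, so [In^3+(aq)] ≈ 0.54 M.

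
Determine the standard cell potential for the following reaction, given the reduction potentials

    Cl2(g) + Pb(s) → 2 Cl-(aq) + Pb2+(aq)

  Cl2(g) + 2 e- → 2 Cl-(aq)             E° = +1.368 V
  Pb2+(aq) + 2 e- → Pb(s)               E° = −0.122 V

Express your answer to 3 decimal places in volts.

+1.490 V

In the reaction as written, Cl2(g) is reduced (cathode) and Pb2+(aq) is produced by oxidation at the anode.
E°cell = E°(cathode) − E°(anode) = +1.368 − (−0.122) = +1.490 V.
The positive value indicates the reaction is spontaneous as written.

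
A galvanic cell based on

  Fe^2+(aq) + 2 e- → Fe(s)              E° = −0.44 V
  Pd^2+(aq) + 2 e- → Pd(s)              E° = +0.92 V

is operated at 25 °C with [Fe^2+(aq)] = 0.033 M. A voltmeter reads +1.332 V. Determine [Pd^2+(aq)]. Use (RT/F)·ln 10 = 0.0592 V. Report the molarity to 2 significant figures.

0.0037 M

The Pd²⁺/Pd couple has the larger reduction potential, so it is the cathode: E°cell = +0.92 − (−0.44) = +1.36 V and n = 2.
Since E = E° − (0.0592/n)·log Q, log Q = n(E° − E)/0.0592 = 0.946.
For Pd^2+(aq) + Fe(s) → Pd(s) + Fe^2+(aq), the reaction quotient is Q = [Fe^2+(aq)] / [Pd^2+(aq)].
Solving for the unknown gives log [Pd^2+(aq)] = −2.427, so [Pd^2+(aq)] ≈ 0.0037 M.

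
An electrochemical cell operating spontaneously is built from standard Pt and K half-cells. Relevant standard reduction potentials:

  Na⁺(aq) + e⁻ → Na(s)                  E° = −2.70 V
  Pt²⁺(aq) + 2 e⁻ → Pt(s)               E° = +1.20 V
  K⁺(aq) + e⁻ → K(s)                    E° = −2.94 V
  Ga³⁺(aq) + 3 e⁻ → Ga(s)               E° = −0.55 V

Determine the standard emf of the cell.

The Pt²⁺/Pt couple has the higher E°, so Pt ion is reduced (cathode) and K is oxidized (anode).
E°cell = E°(cathode) − E°(anode) = +1.20 − (−2.94) = +4.14 V.

+4.14 V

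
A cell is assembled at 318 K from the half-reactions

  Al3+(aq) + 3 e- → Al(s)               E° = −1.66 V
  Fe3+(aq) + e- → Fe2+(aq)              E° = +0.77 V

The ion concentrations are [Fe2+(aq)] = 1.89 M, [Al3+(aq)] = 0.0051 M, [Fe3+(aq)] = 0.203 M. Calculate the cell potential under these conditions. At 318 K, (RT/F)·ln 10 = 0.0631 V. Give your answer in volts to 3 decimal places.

Fe³⁺/Fe²⁺ is reduced (cathode, E° = +0.77 V) and Al³⁺/Al is oxidized (anode).
E°cell = E°cat − E°an = +0.77 − (−1.66) = +2.43 V; n = 3.
For the overall reaction 3 Fe3+(aq) + Al(s) → 3 Fe2+(aq) + Al3+(aq), Q = ([Fe2+(aq)]^3·[Al3+(aq)]) / [Fe3+(aq)]^3 = 4.12, giving log Q = 0.614.
Applying E = E° − (RT ln10/nF)·log Q gives +2.43 − (0.0631/3)(0.614) = +2.417 V.

+2.417 V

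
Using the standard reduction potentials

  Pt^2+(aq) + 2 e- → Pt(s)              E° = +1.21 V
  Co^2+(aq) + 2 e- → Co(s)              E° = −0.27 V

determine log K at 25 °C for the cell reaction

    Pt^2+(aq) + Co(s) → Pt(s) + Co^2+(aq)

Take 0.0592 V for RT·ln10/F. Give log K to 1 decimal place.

log K = 50.0

The Pt²⁺/Pt couple is reduced (cathode); E°cell = +1.21 − (−0.27) = +1.48 V with n = 2.
At equilibrium E = 0, so log K = nE°cell / 0.0592 = (2)(+1.48) / 0.0592 = 50.0.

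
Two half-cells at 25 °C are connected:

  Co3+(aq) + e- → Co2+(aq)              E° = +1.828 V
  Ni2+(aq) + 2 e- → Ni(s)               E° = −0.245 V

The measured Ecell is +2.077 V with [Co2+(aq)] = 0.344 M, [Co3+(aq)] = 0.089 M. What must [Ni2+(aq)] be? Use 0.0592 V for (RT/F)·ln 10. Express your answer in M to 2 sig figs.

0.049 M

With Co³⁺/Co²⁺ at the cathode and Ni²⁺/Ni at the anode, E°cell = +1.828 − (−0.245) = +2.073 V (n = 2).
Rearranging E = E° − (0.0592/n)·log Q gives log Q = 2(+2.073 − (+2.077))/0.0592 = −0.135.
For 2 Co3+(aq) + Ni(s) → 2 Co2+(aq) + Ni2+(aq), the reaction quotient is Q = ([Co2+(aq)]^2·[Ni2+(aq)]) / [Co3+(aq)]^2.
Isolating [Ni2+(aq)] in Q = 10^{−0.135} yields log [Ni2+(aq)] = −1.309, i.e. 0.049 M.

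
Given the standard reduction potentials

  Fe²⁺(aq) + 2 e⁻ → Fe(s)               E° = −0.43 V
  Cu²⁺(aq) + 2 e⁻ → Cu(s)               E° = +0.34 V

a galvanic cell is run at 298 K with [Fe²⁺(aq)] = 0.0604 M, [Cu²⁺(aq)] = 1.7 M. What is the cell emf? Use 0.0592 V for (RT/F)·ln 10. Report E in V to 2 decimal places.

Since E°(Cu²⁺/Cu) > E°(Fe²⁺/Fe), Cu²⁺/Cu serves as the cathode.
E°cell = +0.34 − (−0.43) = +0.77 V, with n = 2 electrons transferred.
Balancing gives Cu²⁺(aq) + Fe(s) → Cu(s) + Fe²⁺(aq); hence Q = [Fe²⁺(aq)] / [Cu²⁺(aq)] = 0.0355 (log Q = −1.449).
E = E° − (0.0592/n)·log Q = +0.77 − (0.0592/2)(−1.449) = +0.81 V.

+0.81 V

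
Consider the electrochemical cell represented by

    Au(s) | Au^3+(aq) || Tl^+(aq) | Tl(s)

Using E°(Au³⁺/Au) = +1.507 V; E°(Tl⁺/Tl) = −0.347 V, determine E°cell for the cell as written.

−1.854 V

By convention the left-hand electrode in cell notation is the anode (oxidation) and the right-hand electrode is the cathode (reduction).
E°cell = E°(right) − E°(left) = −0.347 − (+1.507) = −1.854 V.
The negative sign shows that, as written, the cell would require an external voltage to drive the reaction.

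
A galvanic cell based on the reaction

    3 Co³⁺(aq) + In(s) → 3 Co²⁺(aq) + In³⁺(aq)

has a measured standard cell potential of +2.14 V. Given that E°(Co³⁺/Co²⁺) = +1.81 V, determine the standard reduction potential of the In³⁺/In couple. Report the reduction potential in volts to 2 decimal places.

In the reaction as written the Co³⁺/Co²⁺ couple is reduced (cathode) and In³⁺/In is oxidized (anode), so E°cell = E°(Co³⁺/Co²⁺) − E°(In³⁺/In).
E°(In³⁺/In) = E°(cathode) − E°cell = +1.81 − (+2.14) = −0.33 V.

−0.33 V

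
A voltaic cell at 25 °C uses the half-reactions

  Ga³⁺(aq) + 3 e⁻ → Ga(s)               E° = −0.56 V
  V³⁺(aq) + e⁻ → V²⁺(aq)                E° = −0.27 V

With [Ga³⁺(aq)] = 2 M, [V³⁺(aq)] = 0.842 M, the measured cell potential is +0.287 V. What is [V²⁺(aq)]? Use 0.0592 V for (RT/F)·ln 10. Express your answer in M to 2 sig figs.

0.75 M

The V³⁺/V²⁺ couple has the larger reduction potential, so it is the cathode: E°cell = −0.27 − (−0.56) = +0.29 V and n = 3.
Since E = E° − (0.0592/n)·log Q, log Q = n(E° − E)/0.0592 = 0.152.
For 3 V³⁺(aq) + Ga(s) → 3 V²⁺(aq) + Ga³⁺(aq), the reaction quotient is Q = ([V²⁺(aq)]^3·[Ga³⁺(aq)]) / [V³⁺(aq)]^3.
Solving for the unknown gives log [V²⁺(aq)] = −0.124, so [V²⁺(aq)] ≈ 0.75 M.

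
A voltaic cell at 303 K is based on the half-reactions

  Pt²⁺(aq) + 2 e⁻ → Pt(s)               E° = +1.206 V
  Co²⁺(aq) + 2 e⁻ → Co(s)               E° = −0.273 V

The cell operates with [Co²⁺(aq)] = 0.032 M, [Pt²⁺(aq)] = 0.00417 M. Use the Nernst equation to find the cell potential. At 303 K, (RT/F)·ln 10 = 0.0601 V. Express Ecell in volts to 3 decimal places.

The Pt²⁺/Pt couple has the more positive E°, so it is the cathode; Co²⁺/Co is the anode.
E°cell = +1.206 − (−0.273) = +1.479 V, with n = 2 electrons transferred.
The balanced reaction is Pt²⁺(aq) + Co(s) → Pt(s) + Co²⁺(aq), so Q = [Co²⁺(aq)] / [Pt²⁺(aq)] = 7.67 and log Q = 0.885.
E = E° − (0.0601/n)·log Q = +1.479 − (0.0601/2)(0.885) = +1.452 V.

+1.452 V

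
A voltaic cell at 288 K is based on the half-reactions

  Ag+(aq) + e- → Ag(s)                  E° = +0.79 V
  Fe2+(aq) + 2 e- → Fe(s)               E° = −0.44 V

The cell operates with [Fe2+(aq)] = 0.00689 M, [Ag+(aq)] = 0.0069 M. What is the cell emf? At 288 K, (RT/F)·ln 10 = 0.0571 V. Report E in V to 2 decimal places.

The Ag⁺/Ag couple has the more positive E°, so it is the cathode; Fe²⁺/Fe is the anode.
E°cell = E°cat − E°an = +0.79 − (−0.44) = +1.23 V; n = 2.
Balancing gives 2 Ag+(aq) + Fe(s) → 2 Ag(s) + Fe2+(aq); hence Q = [Fe2+(aq)] / [Ag+(aq)]^2 = 145 (log Q = 2.161).
E = E° − (0.0571/n)·log Q = +1.23 − (0.0571/2)(2.161) = +1.17 V.

+1.17 V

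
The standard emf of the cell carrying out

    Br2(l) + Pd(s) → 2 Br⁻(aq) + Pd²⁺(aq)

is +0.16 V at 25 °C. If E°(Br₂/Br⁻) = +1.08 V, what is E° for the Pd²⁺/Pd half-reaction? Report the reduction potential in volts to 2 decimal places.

+0.92 V

In the reaction as written the Br₂/Br⁻ couple is reduced (cathode) and Pd²⁺/Pd is oxidized (anode), so E°cell = E°(Br₂/Br⁻) − E°(Pd²⁺/Pd).
E°(Pd²⁺/Pd) = E°(cathode) − E°cell = +1.08 − (+0.16) = +0.92 V.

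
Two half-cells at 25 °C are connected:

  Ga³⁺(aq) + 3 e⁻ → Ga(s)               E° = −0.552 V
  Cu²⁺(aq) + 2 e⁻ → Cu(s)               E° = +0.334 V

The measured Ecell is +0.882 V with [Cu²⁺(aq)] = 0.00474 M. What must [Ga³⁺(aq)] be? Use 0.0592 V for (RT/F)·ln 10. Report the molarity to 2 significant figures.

0.00052 M

With Cu²⁺/Cu at the cathode and Ga³⁺/Ga at the anode, E°cell = +0.334 − (−0.552) = +0.886 V (n = 6).
From the Nernst equation, log Q = n(E° − E)/0.0592 = 6·(+0.886 − (+0.882))/0.0592 = 0.405.
For 3 Cu²⁺(aq) + 2 Ga(s) → 3 Cu(s) + 2 Ga³⁺(aq), the reaction quotient is Q = [Ga³⁺(aq)]^2 / [Cu²⁺(aq)]^3.
Solving for the unknown gives log [Ga³⁺(aq)] = −3.284, so [Ga³⁺(aq)] ≈ 0.00052 M.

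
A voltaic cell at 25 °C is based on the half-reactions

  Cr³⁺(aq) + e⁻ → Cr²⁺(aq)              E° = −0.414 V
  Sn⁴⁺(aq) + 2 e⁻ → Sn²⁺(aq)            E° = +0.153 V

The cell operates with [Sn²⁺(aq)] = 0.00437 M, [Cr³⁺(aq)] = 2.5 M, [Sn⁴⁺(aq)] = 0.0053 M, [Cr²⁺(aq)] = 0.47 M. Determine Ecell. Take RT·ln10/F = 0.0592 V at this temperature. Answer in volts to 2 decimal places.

+0.53 V

Sn⁴⁺/Sn²⁺ is reduced (cathode, E° = +0.153 V) and Cr³⁺/Cr²⁺ is oxidized (anode).
The standard potential is +0.153 − (−0.414) = +0.567 V and the balanced reaction transfers n = 2 electrons.
For the overall reaction Sn⁴⁺(aq) + 2 Cr²⁺(aq) → Sn²⁺(aq) + 2 Cr³⁺(aq), Q = ([Sn²⁺(aq)]·[Cr³⁺(aq)]^2) / ([Sn⁴⁺(aq)]·[Cr²⁺(aq)]^2) = 23.3, giving log Q = 1.368.
Applying E = E° − (RT ln10/nF)·log Q gives +0.567 − (0.0592/2)(1.368) = +0.53 V.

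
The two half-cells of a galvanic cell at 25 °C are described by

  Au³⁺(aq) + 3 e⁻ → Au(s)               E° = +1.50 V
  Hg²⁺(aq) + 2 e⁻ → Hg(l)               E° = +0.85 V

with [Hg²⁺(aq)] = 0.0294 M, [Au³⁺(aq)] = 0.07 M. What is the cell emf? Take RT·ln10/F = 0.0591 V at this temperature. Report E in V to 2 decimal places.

The Au³⁺/Au couple has the more positive E°, so it is the cathode; Hg²⁺/Hg is the anode.
E°cell = E°cat − E°an = +1.50 − (+0.85) = +0.65 V; n = 6.
For the overall reaction 2 Au³⁺(aq) + 3 Hg(l) → 2 Au(s) + 3 Hg²⁺(aq), Q = [Hg²⁺(aq)]^3 / [Au³⁺(aq)]^2 = 0.00519, giving log Q = −2.285.
E = E° − (0.0591/n)·log Q = +0.65 − (0.0591/6)(−2.285) = +0.67 V.

+0.67 V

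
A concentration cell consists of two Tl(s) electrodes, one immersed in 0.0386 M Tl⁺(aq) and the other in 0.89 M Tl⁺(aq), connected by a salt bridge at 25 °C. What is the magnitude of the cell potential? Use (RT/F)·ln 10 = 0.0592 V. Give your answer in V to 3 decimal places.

For a concentration cell E°cell = 0, since both electrodes use the same couple.
The compartment with the higher Tl⁺(aq) concentration (0.89 M) acts as the cathode; ions are reduced there and produced at the dilute (0.0386 M) anode.
With n = 1, Ecell = −(0.0592/1)·log([dilute]/[conc]) = −(0.0592/1)·log(0.0386/0.89) = +0.081 V.

0.081 V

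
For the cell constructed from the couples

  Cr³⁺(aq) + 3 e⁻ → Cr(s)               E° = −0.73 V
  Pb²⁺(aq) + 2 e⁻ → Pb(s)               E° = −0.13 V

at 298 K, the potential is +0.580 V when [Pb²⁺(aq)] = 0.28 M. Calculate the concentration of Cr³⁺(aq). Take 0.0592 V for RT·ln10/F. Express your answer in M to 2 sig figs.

1.5 M

With Pb²⁺/Pb at the cathode and Cr³⁺/Cr at the anode, E°cell = −0.13 − (−0.73) = +0.60 V (n = 6).
Rearranging E = E° − (0.0592/n)·log Q gives log Q = 6(+0.60 − (+0.580))/0.0592 = 2.027.
The balanced reaction is 3 Pb²⁺(aq) + 2 Cr(s) → 3 Pb(s) + 2 Cr³⁺(aq), so Q = [Cr³⁺(aq)]^2 / [Pb²⁺(aq)]^3.
Isolating [Cr³⁺(aq)] in Q = 10^{2.027} yields log [Cr³⁺(aq)] = 0.184, i.e. 1.5 M.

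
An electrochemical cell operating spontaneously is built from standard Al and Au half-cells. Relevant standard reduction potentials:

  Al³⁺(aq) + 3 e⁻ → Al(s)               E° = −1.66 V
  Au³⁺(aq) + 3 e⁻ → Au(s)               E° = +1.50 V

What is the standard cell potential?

Of the two couples in this cell, the one with the more positive reduction potential is reduced at the cathode: here that is Au³⁺/Au (+1.50 V); Al³⁺/Al (−1.66 V) is the anode.
E°cell = E°(cathode) − E°(anode) = +1.50 − (−1.66) = +3.16 V.

+3.16 V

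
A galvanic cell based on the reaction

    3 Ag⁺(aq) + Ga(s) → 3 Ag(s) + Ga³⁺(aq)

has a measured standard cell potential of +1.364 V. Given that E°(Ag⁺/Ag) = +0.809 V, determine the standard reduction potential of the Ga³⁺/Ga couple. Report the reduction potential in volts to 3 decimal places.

−0.555 V

In the reaction as written the Ag⁺/Ag couple is reduced (cathode) and Ga³⁺/Ga is oxidized (anode), so E°cell = E°(Ag⁺/Ag) − E°(Ga³⁺/Ga).
E°(Ga³⁺/Ga) = E°(cathode) − E°cell = +0.809 − (+1.364) = −0.555 V.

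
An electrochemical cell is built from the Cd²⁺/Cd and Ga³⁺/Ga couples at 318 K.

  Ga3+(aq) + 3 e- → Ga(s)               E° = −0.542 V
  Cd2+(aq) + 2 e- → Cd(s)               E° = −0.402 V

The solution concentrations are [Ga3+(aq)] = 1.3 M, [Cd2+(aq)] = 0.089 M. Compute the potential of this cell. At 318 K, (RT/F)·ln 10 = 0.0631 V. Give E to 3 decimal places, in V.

The Cd²⁺/Cd couple has the more positive E°, so it is the cathode; Ga³⁺/Ga is the anode.
The standard potential is −0.402 − (−0.542) = +0.140 V and the balanced reaction transfers n = 6 electrons.
For the overall reaction 3 Cd2+(aq) + 2 Ga(s) → 3 Cd(s) + 2 Ga3+(aq), Q = [Ga3+(aq)]^2 / [Cd2+(aq)]^3 = 2.4×10^3, giving log Q = 3.380.
E = E° − (0.0631/n)·log Q = +0.140 − (0.0631/6)(3.380) = +0.104 V.

+0.104 V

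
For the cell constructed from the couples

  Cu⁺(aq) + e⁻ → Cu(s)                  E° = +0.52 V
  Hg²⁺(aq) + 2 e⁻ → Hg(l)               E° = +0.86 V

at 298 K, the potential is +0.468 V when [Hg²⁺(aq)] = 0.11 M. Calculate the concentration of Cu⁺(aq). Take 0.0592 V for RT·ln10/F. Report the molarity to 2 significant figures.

0.0023 M

Hg²⁺/Hg is the cathode (higher E°); E°cell = +0.86 − (+0.52) = +0.34 V with n = 2.
Since E = E° − (0.0592/n)·log Q, log Q = n(E° − E)/0.0592 = −4.324.
Balancing electrons gives Hg²⁺(aq) + 2 Cu(s) → Hg(l) + 2 Cu⁺(aq); thus Q = [Cu⁺(aq)]^2 / [Hg²⁺(aq)].
Substituting the known concentrations and solving, log [Cu⁺(aq)] = −2.641 and [Cu⁺(aq)] = 0.0023 M.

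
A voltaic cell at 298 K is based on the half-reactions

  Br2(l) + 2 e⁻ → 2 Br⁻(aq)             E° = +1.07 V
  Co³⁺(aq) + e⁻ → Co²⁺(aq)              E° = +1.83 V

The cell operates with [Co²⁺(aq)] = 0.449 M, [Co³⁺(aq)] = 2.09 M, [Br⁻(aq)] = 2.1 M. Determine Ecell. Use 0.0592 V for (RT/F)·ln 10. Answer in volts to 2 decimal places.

+0.82 V

Co³⁺/Co²⁺ is reduced (cathode, E° = +1.83 V) and Br₂/Br⁻ is oxidized (anode).
E°cell = E°cat − E°an = +1.83 − (+1.07) = +0.76 V; n = 2.
The balanced reaction is 2 Co³⁺(aq) + 2 Br⁻(aq) → 2 Co²⁺(aq) + Br2(l), so Q = [Co²⁺(aq)]^2 / ([Co³⁺(aq)]^2·[Br⁻(aq)]^2) = 0.0105 and log Q = −1.980.
E = E° − (0.0592/n)·log Q = +0.76 − (0.0592/2)(−1.980) = +0.82 V.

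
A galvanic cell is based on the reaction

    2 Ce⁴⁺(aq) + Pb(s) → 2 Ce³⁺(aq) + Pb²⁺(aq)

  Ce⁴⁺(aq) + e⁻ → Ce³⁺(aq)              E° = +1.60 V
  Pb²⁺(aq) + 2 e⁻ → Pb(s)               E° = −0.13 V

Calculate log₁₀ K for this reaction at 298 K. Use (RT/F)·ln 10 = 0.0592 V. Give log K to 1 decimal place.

log K = 58.4

The Ce⁴⁺/Ce³⁺ couple is reduced (cathode); E°cell = +1.60 − (−0.13) = +1.73 V with n = 2.
At equilibrium E = 0, so log K = nE°cell / 0.0592 = (2)(+1.73) / 0.0592 = 58.4.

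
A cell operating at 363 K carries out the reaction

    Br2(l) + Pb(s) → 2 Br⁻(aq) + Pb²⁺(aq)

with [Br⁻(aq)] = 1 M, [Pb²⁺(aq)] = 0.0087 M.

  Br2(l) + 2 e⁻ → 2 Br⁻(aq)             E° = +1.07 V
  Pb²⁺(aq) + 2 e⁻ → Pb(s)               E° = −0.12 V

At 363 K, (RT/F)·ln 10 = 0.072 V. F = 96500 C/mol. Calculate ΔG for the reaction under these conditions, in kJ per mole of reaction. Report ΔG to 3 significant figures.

E°cell = +1.07 − (−0.12) = +1.19 V; the balanced reaction transfers n = 2 electrons.
Q = [Br⁻(aq)]^2·[Pb²⁺(aq)] = 0.0087, so log Q = −2.060 and E = +1.19 − (0.072/2)(−2.060) = +1.2642 V.
ΔG = −nFE = −(2)(96500)(+1.2642) J/mol = −244 kJ/mol.

−244 kJ/mol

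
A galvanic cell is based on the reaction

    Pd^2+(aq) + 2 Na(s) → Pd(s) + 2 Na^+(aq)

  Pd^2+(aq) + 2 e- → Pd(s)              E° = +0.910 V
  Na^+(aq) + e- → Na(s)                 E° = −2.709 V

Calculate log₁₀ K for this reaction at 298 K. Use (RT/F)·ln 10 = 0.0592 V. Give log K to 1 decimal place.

log K = 122.3

The Pd²⁺/Pd couple is reduced (cathode); E°cell = +0.910 − (−2.709) = +3.619 V with n = 2.
At equilibrium E = 0, so log K = nE°cell / 0.0592 = (2)(+3.619) / 0.0592 = 122.3.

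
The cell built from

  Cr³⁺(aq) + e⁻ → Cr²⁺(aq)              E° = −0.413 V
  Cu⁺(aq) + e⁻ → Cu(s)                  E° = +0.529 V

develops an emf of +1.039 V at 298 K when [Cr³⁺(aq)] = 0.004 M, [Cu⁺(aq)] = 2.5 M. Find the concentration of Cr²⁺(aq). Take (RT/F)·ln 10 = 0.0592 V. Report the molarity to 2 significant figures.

0.070 M

With Cu⁺/Cu at the cathode and Cr³⁺/Cr²⁺ at the anode, E°cell = +0.529 − (−0.413) = +0.942 V (n = 1).
Rearranging E = E° − (0.0592/n)·log Q gives log Q = 1(+0.942 − (+1.039))/0.0592 = −1.639.
The balanced reaction is Cu⁺(aq) + Cr²⁺(aq) → Cu(s) + Cr³⁺(aq), so Q = [Cr³⁺(aq)] / ([Cu⁺(aq)]·[Cr²⁺(aq)]).
Isolating [Cr²⁺(aq)] in Q = 10^{−1.639} yields log [Cr²⁺(aq)] = −1.157, i.e. 0.070 M.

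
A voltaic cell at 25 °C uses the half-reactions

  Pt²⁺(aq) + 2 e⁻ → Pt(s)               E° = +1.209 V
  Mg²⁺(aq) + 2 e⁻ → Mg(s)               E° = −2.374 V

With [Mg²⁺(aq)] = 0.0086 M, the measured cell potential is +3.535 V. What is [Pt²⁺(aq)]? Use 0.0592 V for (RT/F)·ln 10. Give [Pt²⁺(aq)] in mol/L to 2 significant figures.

0.00021 M

With Pt²⁺/Pt at the cathode and Mg²⁺/Mg at the anode, E°cell = +1.209 − (−2.374) = +3.583 V (n = 2).
Since E = E° − (0.0592/n)·log Q, log Q = n(E° − E)/0.0592 = 1.622.
The balanced reaction is Pt²⁺(aq) + Mg(s) → Pt(s) + Mg²⁺(aq), so Q = [Mg²⁺(aq)] / [Pt²⁺(aq)].
Isolating [Pt²⁺(aq)] in Q = 10^{1.622} yields log [Pt²⁺(aq)] = −3.688, i.e. 0.00021 M.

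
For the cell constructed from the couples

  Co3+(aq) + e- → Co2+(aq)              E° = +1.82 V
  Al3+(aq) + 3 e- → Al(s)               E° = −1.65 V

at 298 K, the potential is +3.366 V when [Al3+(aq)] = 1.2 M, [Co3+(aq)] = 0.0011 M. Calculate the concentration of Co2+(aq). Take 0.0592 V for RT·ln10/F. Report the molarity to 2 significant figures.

With Co³⁺/Co²⁺ at the cathode and Al³⁺/Al at the anode, E°cell = +1.82 − (−1.65) = +3.47 V (n = 3).
Rearranging E = E° − (0.0592/n)·log Q gives log Q = 3(+3.47 − (+3.366))/0.0592 = 5.270.
Balancing electrons gives 3 Co3+(aq) + Al(s) → 3 Co2+(aq) + Al3+(aq); thus Q = ([Co2+(aq)]^3·[Al3+(aq)]) / [Co3+(aq)]^3.
Isolating [Co2+(aq)] in Q = 10^{5.270} yields log [Co2+(aq)] = −1.228, i.e. 0.059 M.

0.059 M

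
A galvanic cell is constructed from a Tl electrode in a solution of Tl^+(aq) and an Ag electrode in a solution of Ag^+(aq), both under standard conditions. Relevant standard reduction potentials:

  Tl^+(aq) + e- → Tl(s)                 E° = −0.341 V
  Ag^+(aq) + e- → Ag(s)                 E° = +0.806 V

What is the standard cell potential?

+1.147 V

The Ag⁺/Ag couple has the higher E°, so Ag ion is reduced (cathode) and Tl is oxidized (anode).
E°cell = E°(cathode) − E°(anode) = +0.806 − (−0.341) = +1.147 V.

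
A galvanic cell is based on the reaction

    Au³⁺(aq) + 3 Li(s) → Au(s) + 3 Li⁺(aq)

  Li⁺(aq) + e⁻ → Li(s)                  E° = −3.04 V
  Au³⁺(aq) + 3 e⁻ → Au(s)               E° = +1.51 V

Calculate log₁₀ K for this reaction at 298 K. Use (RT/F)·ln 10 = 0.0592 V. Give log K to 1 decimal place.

log K = 230.6

The Au³⁺/Au couple is reduced (cathode); E°cell = +1.51 − (−3.04) = +4.55 V with n = 3.
At equilibrium E = 0, so log K = nE°cell / 0.0592 = (3)(+4.55) / 0.0592 = 230.6.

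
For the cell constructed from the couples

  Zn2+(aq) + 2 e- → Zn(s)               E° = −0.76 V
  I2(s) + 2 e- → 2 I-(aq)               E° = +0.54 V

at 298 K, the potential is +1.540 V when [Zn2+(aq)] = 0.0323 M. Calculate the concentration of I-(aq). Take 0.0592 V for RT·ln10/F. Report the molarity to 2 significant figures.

0.00049 M

With I₂/I⁻ at the cathode and Zn²⁺/Zn at the anode, E°cell = +0.54 − (−0.76) = +1.30 V (n = 2).
From the Nernst equation, log Q = n(E° − E)/0.0592 = 2·(+1.30 − (+1.540))/0.0592 = −8.108.
Balancing electrons gives I2(s) + Zn(s) → 2 I-(aq) + Zn2+(aq); thus Q = [I-(aq)]^2·[Zn2+(aq)].
Solving for the unknown gives log [I-(aq)] = −3.309, so [I-(aq)] ≈ 0.00049 M.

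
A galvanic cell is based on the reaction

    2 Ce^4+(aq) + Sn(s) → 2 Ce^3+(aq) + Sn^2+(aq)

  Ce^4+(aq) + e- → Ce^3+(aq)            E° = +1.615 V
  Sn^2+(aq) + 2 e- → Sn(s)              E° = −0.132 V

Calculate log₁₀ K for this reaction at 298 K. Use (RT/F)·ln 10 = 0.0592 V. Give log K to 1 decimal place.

The Ce⁴⁺/Ce³⁺ couple is reduced (cathode); E°cell = +1.615 − (−0.132) = +1.747 V with n = 2.
At equilibrium E = 0, so log K = nE°cell / 0.0592 = (2)(+1.747) / 0.0592 = 59.0.

log K = 59.0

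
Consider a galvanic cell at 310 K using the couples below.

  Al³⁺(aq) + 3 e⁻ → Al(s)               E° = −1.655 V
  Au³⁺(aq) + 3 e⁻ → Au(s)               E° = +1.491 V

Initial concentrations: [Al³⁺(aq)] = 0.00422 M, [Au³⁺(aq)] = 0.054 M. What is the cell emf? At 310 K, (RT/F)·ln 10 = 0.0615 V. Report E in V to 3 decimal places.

+3.169 V

Since E°(Au³⁺/Au) > E°(Al³⁺/Al), Au³⁺/Au serves as the cathode.
The standard potential is +1.491 − (−1.655) = +3.146 V and the balanced reaction transfers n = 3 electrons.
For the overall reaction Au³⁺(aq) + Al(s) → Au(s) + Al³⁺(aq), Q = [Al³⁺(aq)] / [Au³⁺(aq)] = 0.0781, giving log Q = −1.107.
E = E° − (0.0615/n)·log Q = +3.146 − (0.0615/3)(−1.107) = +3.169 V.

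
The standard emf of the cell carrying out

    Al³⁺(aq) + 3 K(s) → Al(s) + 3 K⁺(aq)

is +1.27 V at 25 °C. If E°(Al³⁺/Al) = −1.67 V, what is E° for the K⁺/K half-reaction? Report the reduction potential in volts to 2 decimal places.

In the reaction as written the Al³⁺/Al couple is reduced (cathode) and K⁺/K is oxidized (anode), so E°cell = E°(Al³⁺/Al) − E°(K⁺/K).
E°(K⁺/K) = E°(cathode) − E°cell = −1.67 − (+1.27) = −2.94 V.

−2.94 V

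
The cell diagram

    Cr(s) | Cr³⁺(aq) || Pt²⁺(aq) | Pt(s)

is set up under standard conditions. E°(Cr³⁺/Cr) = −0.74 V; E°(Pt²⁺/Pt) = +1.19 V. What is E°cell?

+1.93 V

By convention the left-hand electrode in cell notation is the anode (oxidation) and the right-hand electrode is the cathode (reduction).
E°cell = E°(right) − E°(left) = +1.19 − (−0.74) = +1.93 V.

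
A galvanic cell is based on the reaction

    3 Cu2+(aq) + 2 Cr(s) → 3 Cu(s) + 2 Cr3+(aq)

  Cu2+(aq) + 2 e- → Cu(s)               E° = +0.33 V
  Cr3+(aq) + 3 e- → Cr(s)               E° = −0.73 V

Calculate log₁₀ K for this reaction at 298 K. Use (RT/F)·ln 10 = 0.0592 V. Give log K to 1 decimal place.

The Cu²⁺/Cu couple is reduced (cathode); E°cell = +0.33 − (−0.73) = +1.06 V with n = 6.
At equilibrium E = 0, so log K = nE°cell / 0.0592 = (6)(+1.06) / 0.0592 = 107.4.

log K = 107.4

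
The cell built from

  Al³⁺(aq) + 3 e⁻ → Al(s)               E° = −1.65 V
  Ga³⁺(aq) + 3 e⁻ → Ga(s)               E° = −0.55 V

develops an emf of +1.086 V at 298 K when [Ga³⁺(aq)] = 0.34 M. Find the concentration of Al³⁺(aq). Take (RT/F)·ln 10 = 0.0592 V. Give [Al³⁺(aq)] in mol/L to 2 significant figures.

Ga³⁺/Ga is the cathode (higher E°); E°cell = −0.55 − (−1.65) = +1.10 V with n = 3.
Since E = E° − (0.0592/n)·log Q, log Q = n(E° − E)/0.0592 = 0.709.
Balancing electrons gives Ga³⁺(aq) + Al(s) → Ga(s) + Al³⁺(aq); thus Q = [Al³⁺(aq)] / [Ga³⁺(aq)].
Substituting the known concentrations and solving, log [Al³⁺(aq)] = 0.240 and [Al³⁺(aq)] = 1.7 M.

1.7 M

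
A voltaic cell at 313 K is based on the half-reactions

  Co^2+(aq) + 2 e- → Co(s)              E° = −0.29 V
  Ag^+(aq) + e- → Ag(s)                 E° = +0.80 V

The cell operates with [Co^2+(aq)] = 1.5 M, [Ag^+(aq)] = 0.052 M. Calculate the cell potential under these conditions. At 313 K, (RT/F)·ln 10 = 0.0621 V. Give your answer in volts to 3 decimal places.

The Ag⁺/Ag couple has the more positive E°, so it is the cathode; Co²⁺/Co is the anode.
E°cell = +0.80 − (−0.29) = +1.09 V, with n = 2 electrons transferred.
For the overall reaction 2 Ag^+(aq) + Co(s) → 2 Ag(s) + Co^2+(aq), Q = [Co^2+(aq)] / [Ag^+(aq)]^2 = 555, giving log Q = 2.744.
Applying E = E° − (RT ln10/nF)·log Q gives +1.09 − (0.0621/2)(2.744) = +1.005 V.

+1.005 V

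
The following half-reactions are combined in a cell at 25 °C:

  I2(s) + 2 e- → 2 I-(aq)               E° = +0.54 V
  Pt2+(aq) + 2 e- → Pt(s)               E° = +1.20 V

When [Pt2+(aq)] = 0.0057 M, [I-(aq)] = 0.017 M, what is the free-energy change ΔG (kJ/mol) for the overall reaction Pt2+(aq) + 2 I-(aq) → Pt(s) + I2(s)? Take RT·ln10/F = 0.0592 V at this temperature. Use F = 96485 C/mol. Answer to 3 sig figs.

E°cell = +1.20 − (+0.54) = +0.66 V; the balanced reaction transfers n = 2 electrons.
Here Q = 1 / ([Pt2+(aq)]·[I-(aq)]^2) = 6.07×10^5 (log Q = 5.783), giving E = +0.66 − (0.0592/2)·(5.783) = +0.4888 V.
ΔG = −nFE = −(2)(96485)(+0.4888) J/mol = −94.3 kJ/mol.

−94.3 kJ/mol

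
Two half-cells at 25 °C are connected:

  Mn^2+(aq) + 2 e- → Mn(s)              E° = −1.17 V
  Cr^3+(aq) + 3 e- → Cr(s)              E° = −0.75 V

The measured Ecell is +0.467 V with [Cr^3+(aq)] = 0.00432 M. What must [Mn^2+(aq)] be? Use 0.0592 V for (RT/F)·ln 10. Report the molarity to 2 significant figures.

With Cr³⁺/Cr at the cathode and Mn²⁺/Mn at the anode, E°cell = −0.75 − (−1.17) = +0.42 V (n = 6).
Since E = E° − (0.0592/n)·log Q, log Q = n(E° − E)/0.0592 = −4.764.
The balanced reaction is 2 Cr^3+(aq) + 3 Mn(s) → 2 Cr(s) + 3 Mn^2+(aq), so Q = [Mn^2+(aq)]^3 / [Cr^3+(aq)]^2.
Isolating [Mn^2+(aq)] in Q = 10^{−4.764} yields log [Mn^2+(aq)] = −3.164, i.e. 0.00069 M.

0.00069 M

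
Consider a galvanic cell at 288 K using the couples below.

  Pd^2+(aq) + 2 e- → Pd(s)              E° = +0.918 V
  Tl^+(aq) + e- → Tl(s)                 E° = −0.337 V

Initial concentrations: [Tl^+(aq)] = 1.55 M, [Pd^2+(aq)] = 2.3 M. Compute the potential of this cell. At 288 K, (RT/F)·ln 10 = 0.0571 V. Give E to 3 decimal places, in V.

+1.254 V

Since E°(Pd²⁺/Pd) > E°(Tl⁺/Tl), Pd²⁺/Pd serves as the cathode.
E°cell = +0.918 − (−0.337) = +1.255 V, with n = 2 electrons transferred.
For the overall reaction Pd^2+(aq) + 2 Tl(s) → Pd(s) + 2 Tl^+(aq), Q = [Tl^+(aq)]^2 / [Pd^2+(aq)] = 1.04, giving log Q = 0.019.
By the Nernst equation, E = +1.255 − (0.0571/2)·(0.019) = +1.254 V.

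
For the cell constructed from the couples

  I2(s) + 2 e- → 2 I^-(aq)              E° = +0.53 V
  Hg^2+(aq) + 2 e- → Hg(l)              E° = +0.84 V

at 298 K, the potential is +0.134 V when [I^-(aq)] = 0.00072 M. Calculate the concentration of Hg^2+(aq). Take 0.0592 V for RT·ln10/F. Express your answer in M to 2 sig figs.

2.2 M

Hg²⁺/Hg is the cathode (higher E°); E°cell = +0.84 − (+0.53) = +0.31 V with n = 2.
Rearranging E = E° − (0.0592/n)·log Q gives log Q = 2(+0.31 − (+0.134))/0.0592 = 5.946.
Balancing electrons gives Hg^2+(aq) + 2 I^-(aq) → Hg(l) + I2(s); thus Q = 1 / ([Hg^2+(aq)]·[I^-(aq)]^2).
Substituting the known concentrations and solving, log [Hg^2+(aq)] = 0.339 and [Hg^2+(aq)] = 2.2 M.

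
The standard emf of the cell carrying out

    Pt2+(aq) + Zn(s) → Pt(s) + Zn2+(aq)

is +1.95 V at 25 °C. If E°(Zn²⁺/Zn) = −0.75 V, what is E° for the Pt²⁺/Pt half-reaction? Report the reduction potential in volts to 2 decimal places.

+1.20 V

In the reaction as written the Pt²⁺/Pt couple is reduced (cathode) and Zn²⁺/Zn is oxidized (anode), so E°cell = E°(Pt²⁺/Pt) − E°(Zn²⁺/Zn).
E°(Pt²⁺/Pt) = E°cell + E°(anode) = +1.95 + (−0.75) = +1.20 V.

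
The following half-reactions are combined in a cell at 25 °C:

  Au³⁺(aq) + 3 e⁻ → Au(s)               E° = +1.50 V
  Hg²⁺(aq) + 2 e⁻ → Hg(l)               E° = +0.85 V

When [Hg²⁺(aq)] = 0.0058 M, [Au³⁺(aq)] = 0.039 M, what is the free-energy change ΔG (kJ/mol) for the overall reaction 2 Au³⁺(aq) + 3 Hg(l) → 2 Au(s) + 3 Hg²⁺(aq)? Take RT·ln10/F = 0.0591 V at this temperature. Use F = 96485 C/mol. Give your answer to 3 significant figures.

E°cell = +1.50 − (+0.85) = +0.65 V; the balanced reaction transfers n = 6 electrons.
Q = [Hg²⁺(aq)]^3 / [Au³⁺(aq)]^2 = 0.000128, so log Q = −3.892 and E = +0.65 − (0.0591/6)(−3.892) = +0.6883 V.
ΔG = −nFE = −(6)(96485)(+0.6883) J/mol = −398 kJ/mol.

−398 kJ/mol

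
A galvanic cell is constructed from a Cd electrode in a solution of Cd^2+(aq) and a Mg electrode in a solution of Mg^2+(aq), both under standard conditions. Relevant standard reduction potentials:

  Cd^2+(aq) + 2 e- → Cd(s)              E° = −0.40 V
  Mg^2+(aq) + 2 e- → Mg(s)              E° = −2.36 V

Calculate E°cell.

Of the two couples in this cell, the one with the more positive reduction potential is reduced at the cathode: here that is Cd²⁺/Cd (−0.40 V); Mg²⁺/Mg (−2.36 V) is the anode.
E°cell = E°(cathode) − E°(anode) = −0.40 − (−2.36) = +1.96 V.

+1.96 V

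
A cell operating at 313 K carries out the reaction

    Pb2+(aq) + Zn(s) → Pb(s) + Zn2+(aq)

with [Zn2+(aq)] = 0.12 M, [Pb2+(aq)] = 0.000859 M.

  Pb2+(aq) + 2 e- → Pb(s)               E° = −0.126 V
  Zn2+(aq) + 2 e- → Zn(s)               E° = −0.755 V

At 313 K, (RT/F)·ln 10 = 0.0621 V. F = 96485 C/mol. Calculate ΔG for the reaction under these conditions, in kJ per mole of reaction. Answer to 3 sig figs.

With Pb²⁺/Pb reduced at the cathode, E°cell = −0.126 − (−0.755) = +0.629 V and n = 2.
Q = [Zn2+(aq)] / [Pb2+(aq)] = 140, so log Q = 2.145 and E = +0.629 − (0.0621/2)(2.145) = +0.5624 V.
Finally ΔG = −nFE = −(2)(96485 C/mol)(+0.5624 V) = −109 kJ/mol.

−109 kJ/mol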